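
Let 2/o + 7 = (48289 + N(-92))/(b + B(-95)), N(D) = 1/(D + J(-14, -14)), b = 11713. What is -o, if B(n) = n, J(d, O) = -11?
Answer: 598327/850703 ≈ 0.70333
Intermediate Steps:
N(D) = 1/(-11 + D) (N(D) = 1/(D - 11) = 1/(-11 + D))
o = -598327/850703 (o = 2/(-7 + (48289 + 1/(-11 - 92))/(11713 - 95)) = 2/(-7 + (48289 + 1/(-103))/11618) = 2/(-7 + (48289 - 1/103)*(1/11618)) = 2/(-7 + (4973766/103)*(1/11618)) = 2/(-7 + 2486883/598327) = 2/(-1701406/598327) = 2*(-598327/1701406) = -598327/850703 ≈ -0.70333)
-o = -1*(-598327/850703) = 598327/850703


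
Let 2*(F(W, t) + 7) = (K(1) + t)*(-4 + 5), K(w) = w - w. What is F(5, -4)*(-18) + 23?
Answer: 185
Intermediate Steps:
K(w) = 0
F(W, t) = -7 + t/2 (F(W, t) = -7 + ((0 + t)*(-4 + 5))/2 = -7 + (t*1)/2 = -7 + t/2)
F(5, -4)*(-18) + 23 = (-7 + (½)*(-4))*(-18) + 23 = (-7 - 2)*(-18) + 23 = -9*(-18) + 23 = 162 + 23 = 185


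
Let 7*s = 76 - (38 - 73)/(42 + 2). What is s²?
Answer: 11417641/94864 ≈ 120.36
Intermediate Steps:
s = 3379/308 (s = (76 - (38 - 73)/(42 + 2))/7 = (76 - (-35)/44)/7 = (76 - 1*(-35/44))/7 = (76 + 35/44)/7 = (⅐)*(3379/44) = 3379/308 ≈ 10.971)
s² = (3379/308)² = 11417641/94864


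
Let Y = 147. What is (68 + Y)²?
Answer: 46225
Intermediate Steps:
(68 + Y)² = (68 + 147)² = 215² = 46225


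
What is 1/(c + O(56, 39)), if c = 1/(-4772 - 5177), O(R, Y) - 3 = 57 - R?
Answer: 9949/39795 ≈ 0.25001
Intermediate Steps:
O(R, Y) = 60 - R (O(R, Y) = 3 + (57 - R) = 60 - R)
c = -1/9949 (c = 1/(-9949) = -1/9949 ≈ -0.00010051)
1/(c + O(56, 39)) = 1/(-1/9949 + (60 - 1*56)) = 1/(-1/9949 + (60 - 56)) = 1/(-1/9949 + 4) = 1/(39795/9949) = 9949/39795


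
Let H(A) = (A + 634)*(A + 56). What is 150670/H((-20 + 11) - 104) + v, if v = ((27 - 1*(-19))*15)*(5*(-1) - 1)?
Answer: -6478750/1563 ≈ -4145.1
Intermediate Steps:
H(A) = (56 + A)*(634 + A) (H(A) = (634 + A)*(56 + A) = (56 + A)*(634 + A))
v = -4140 (v = ((27 + 19)*15)*(-5 - 1) = (46*15)*(-6) = 690*(-6) = -4140)
150670/H((-20 + 11) - 104) + v = 150670/(35504 + ((-20 + 11) - 104)² + 690*((-20 + 11) - 104)) - 4140 = 150670/(35504 + (-9 - 104)² + 690*(-9 - 104)) - 4140 = 150670/(35504 + (-113)² + 690*(-113)) - 4140 = 150670/(35504 + 12769 - 77970) - 4140 = 150670/(-29697) - 4140 = 150670*(-1/29697) - 4140 = -7930/1563 - 4140 = -6478750/1563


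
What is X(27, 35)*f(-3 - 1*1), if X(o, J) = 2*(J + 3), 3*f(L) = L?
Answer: -304/3 ≈ -101.33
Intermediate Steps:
f(L) = L/3
X(o, J) = 6 + 2*J (X(o, J) = 2*(3 + J) = 6 + 2*J)
X(27, 35)*f(-3 - 1*1) = (6 + 2*35)*((-3 - 1*1)/3) = (6 + 70)*((-3 - 1)/3) = 76*((⅓)*(-4)) = 76*(-4/3) = -304/3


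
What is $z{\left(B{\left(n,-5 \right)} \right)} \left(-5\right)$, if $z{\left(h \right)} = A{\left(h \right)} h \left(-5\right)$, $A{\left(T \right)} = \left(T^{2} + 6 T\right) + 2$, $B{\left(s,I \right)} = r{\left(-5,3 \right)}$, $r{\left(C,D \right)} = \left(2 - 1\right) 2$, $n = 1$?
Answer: $900$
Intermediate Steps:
$r{\left(C,D \right)} = 2$ ($r{\left(C,D \right)} = 1 \cdot 2 = 2$)
$B{\left(s,I \right)} = 2$
$A{\left(T \right)} = 2 + T^{2} + 6 T$
$z{\left(h \right)} = - 5 h \left(2 + h^{2} + 6 h\right)$ ($z{\left(h \right)} = \left(2 + h^{2} + 6 h\right) h \left(-5\right) = h \left(2 + h^{2} + 6 h\right) \left(-5\right) = - 5 h \left(2 + h^{2} + 6 h\right)$)
$z{\left(B{\left(n,-5 \right)} \right)} \left(-5\right) = \left(-5\right) 2 \left(2 + 2^{2} + 6 \cdot 2\right) \left(-5\right) = \left(-5\right) 2 \left(2 + 4 + 12\right) \left(-5\right) = \left(-5\right) 2 \cdot 18 \left(-5\right) = \left(-180\right) \left(-5\right) = 900$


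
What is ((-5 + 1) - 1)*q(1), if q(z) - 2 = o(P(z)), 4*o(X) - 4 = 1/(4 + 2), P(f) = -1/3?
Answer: -365/24 ≈ -15.208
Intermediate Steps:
P(f) = -⅓ (P(f) = -1*⅓ = -⅓)
o(X) = 25/24 (o(X) = 1 + 1/(4*(4 + 2)) = 1 + (¼)/6 = 1 + (¼)*(⅙) = 1 + 1/24 = 25/24)
q(z) = 73/24 (q(z) = 2 + 25/24 = 73/24)
((-5 + 1) - 1)*q(1) = ((-5 + 1) - 1)*(73/24) = (-4 - 1)*(73/24) = -5*73/24 = -365/24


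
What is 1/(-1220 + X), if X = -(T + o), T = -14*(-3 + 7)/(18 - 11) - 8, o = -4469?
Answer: 1/3265 ≈ 0.00030628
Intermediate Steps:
T = -16 (T = -56/7 - 8 = -14*4/7 - 8 = -8 - 8 = -16)
X = 4485 (X = -(-16 - 4469) = -1*(-4485) = 4485)
1/(-1220 + X) = 1/(-1220 + 4485) = 1/3265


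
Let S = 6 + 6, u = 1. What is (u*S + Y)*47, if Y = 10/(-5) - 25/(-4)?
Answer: 3055/4 ≈ 763.75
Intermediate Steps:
S = 12
Y = 17/4 (Y = 10*(-1/5) - 25*(-1/4) = -2 + 25/4 = 17/4 ≈ 4.2500)
(u*S + Y)*47 = (1*12 + 17/4)*47 = (12 + 17/4)*47 = (65/4)*47 = 3055/4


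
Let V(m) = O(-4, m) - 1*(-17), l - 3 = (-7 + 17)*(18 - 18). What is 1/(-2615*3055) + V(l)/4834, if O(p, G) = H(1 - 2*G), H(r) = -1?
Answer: 63908183/19308990025 ≈ 0.0033098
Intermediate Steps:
O(p, G) = -1
l = 3 (l = 3 + (-7 + 17)*(18 - 18) = 3 + 10*0 = 3 + 0 = 3)
V(m) = 16 (V(m) = -1 - 1*(-17) = -1 + 17 = 16)
1/(-2615*3055) + V(l)/4834 = 1/(-2615*3055) + 16/4834 = -1/2615*1/3055 + 16*(1/4834) = -1/7988825 + 8/2417 = 63908183/19308990025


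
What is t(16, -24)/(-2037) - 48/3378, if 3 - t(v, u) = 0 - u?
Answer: -213/54611 ≈ -0.0039003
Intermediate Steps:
t(v, u) = 3 + u (t(v, u) = 3 - (0 - u) = 3 - (-1)*u = 3 + u)
t(16, -24)/(-2037) - 48/3378 = (3 - 24)/(-2037) - 48/3378 = -21*(-1/2037) - 48*1/3378 = 1/97 - 8/563 = -213/54611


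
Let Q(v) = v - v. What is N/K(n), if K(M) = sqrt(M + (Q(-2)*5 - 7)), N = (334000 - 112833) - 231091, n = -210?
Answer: 9924*I*sqrt(217)/217 ≈ 673.68*I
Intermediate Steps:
Q(v) = 0
N = -9924 (N = 221167 - 231091 = -9924)
K(M) = sqrt(-7 + M) (K(M) = sqrt(M + (0*5 - 7)) = sqrt(M + (0 - 7)) = sqrt(M - 7) = sqrt(-7 + M))
N/K(n) = -9924/sqrt(-7 - 210) = -9924*(-I*sqrt(217)/217) = -(-9924)*I*sqrt(217)/217 = 9924*I*sqrt(217)/217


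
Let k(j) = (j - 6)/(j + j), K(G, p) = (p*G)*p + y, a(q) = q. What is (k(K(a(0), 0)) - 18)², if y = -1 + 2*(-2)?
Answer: 28561/100 ≈ 285.61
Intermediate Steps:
y = -5 (y = -1 - 4 = -5)
K(G, p) = -5 + G*p² (K(G, p) = (p*G)*p - 5 = (G*p)*p - 5 = G*p² - 5 = -5 + G*p²)
k(j) = (-6 + j)/(2*j) (k(j) = (-6 + j)/((2*j)) = (-6 + j)*(1/(2*j)) = (-6 + j)/(2*j))
(k(K(a(0), 0)) - 18)² = ((-6 + (-5 + 0*0²))/(2*(-5 + 0*0²)) - 18)² = ((-6 + (-5 + 0*0))/(2*(-5 + 0*0)) - 18)² = ((-6 + (-5 + 0))/(2*(-5 + 0)) - 18)² = ((½)*(-6 - 5)/(-5) - 18)² = ((½)*(-⅕)*(-11) - 18)² = (11/10 - 18)² = (-169/10)² = 28561/100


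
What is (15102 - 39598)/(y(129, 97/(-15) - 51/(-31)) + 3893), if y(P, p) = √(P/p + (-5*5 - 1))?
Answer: -213803684576/33978634935 + 24496*I*√265177034/33978634935 ≈ -6.2923 + 0.01174*I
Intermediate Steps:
y(P, p) = √(-26 + P/p) (y(P, p) = √(P/p + (-25 - 1)) = √(P/p - 26) = √(-26 + P/p))
(15102 - 39598)/(y(129, 97/(-15) - 51/(-31)) + 3893) = (15102 - 39598)/(√(-26 + 129/(97/(-15) - 51/(-31))) + 3893) = -24496/(√(-26 + 129/(97*(-1/15) - 51*(-1/31))) + 3893) = -24496/(√(-26 + 129/(-97/15 + 51/31)) + 3893) = -24496/(√(-26 + 129/(-2242/465)) + 3893) = -24496/(√(-26 + 129*(-465/2242)) + 3893) = -24496/(√(-26 - 59985/2242) + 3893) = -24496/(√(-118277/2242) + 3893) = -24496/(I*√265177034/2242 + 3893) = -24496/(3893 + I*√265177034/2242)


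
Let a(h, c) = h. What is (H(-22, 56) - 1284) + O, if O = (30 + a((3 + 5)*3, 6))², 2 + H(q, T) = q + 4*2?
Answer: 1616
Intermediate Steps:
H(q, T) = 6 + q (H(q, T) = -2 + (q + 4*2) = -2 + (q + 8) = -2 + (8 + q) = 6 + q)
O = 2916 (O = (30 + (3 + 5)*3)² = (30 + 8*3)² = (30 + 24)² = 54² = 2916)
(H(-22, 56) - 1284) + O = ((6 - 22) - 1284) + 2916 = (-16 - 1284) + 2916 = -1300 + 2916 = 1616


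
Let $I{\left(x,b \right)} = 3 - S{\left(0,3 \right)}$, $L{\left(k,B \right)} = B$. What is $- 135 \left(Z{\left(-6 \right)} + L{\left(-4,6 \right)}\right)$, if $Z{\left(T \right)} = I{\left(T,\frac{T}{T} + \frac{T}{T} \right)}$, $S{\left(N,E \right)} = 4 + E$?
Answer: $-270$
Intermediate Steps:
$I{\left(x,b \right)} = -4$ ($I{\left(x,b \right)} = 3 - \left(4 + 3\right) = 3 - 7 = -4$)
$Z{\left(T \right)} = -4$
$- 135 \left(Z{\left(-6 \right)} + L{\left(-4,6 \right)}\right) = - 135 \left(-4 + 6\right) = \left(-135\right) 2 = -270$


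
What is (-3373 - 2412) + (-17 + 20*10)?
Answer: -5602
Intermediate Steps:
(-3373 - 2412) + (-17 + 20*10) = -5785 + (-17 + 200) = -5785 + 183 = -5602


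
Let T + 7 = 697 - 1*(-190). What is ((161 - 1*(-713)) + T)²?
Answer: 3076516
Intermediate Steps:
T = 880 (T = -7 + (697 - 1*(-190)) = -7 + (697 + 190) = -7 + 887 = 880)
((161 - 1*(-713)) + T)² = ((161 - 1*(-713)) + 880)² = ((161 + 713) + 880)² = (874 + 880)² = 1754² = 3076516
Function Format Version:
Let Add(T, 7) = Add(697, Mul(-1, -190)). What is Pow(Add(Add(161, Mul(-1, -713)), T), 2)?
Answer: 3076516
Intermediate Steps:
T = 880 (T = Add(-7, Add(697, Mul(-1, -190))) = Add(-7, Add(697, 190)) = Add(-7, 887) = 880)
Pow(Add(Add(161, Mul(-1, -713)), T), 2) = Pow(Add(Add(161, Mul(-1, -713)), 880), 2) = Pow(Add(Add(161, 713), 880), 2) = Pow(Add(874, 880), 2) = Pow(1754, 2) = 3076516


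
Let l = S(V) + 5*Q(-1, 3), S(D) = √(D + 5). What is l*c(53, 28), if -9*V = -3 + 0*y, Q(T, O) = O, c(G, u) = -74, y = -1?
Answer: -1110 - 296*√3/3 ≈ -1280.9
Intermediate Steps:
V = ⅓ (V = -(-3 + 0*(-1))/9 = -(-3 + 0)/9 = -⅑*(-3) = ⅓ ≈ 0.33333)
S(D) = √(5 + D)
l = 15 + 4*√3/3 (l = √(5 + ⅓) + 5*3 = √(16/3) + 15 = 4*√3/3 + 15 = 15 + 4*√3/3 ≈ 17.309)
l*c(53, 28) = (15 + 4*√3/3)*(-74) = -1110 - 296*√3/3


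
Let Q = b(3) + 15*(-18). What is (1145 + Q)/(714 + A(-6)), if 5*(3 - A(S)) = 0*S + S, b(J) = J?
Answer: 4390/3591 ≈ 1.2225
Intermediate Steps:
A(S) = 3 - S/5 (A(S) = 3 - (0*S + S)/5 = 3 - (0 + S)/5 = 3 - S/5)
Q = -267 (Q = 3 + 15*(-18) = 3 - 270 = -267)
(1145 + Q)/(714 + A(-6)) = (1145 - 267)/(714 + (3 - ⅕*(-6))) = 878/(714 + (3 + 6/5)) = 878/(714 + 21/5) = 878/(3591/5) = (5/3591)*878 = 4390/3591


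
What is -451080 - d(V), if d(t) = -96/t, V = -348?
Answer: -13081328/29 ≈ -4.5108e+5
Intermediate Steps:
-451080 - d(V) = -451080 - (-96)/(-348) = -451080 - (-96)*(-1)/348 = -451080 - 1*8/29 = -451080 - 8/29 = -13081328/29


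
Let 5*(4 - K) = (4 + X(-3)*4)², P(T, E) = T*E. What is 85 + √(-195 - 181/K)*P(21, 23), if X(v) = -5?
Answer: 85 + 483*I*√2661785/118 ≈ 85.0 + 6678.1*I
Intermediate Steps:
P(T, E) = E*T
K = -236/5 (K = 4 - (4 - 5*4)²/5 = 4 - (4 - 20)²/5 = 4 - ⅕*(-16)² = 4 - ⅕*256 = 4 - 256/5 = -236/5 ≈ -47.200)
85 + √(-195 - 181/K)*P(21, 23) = 85 + √(-195 - 181/(-236/5))*(23*21) = 85 + √(-195 - 181*(-5/236))*483 = 85 + √(-195 + 905/236)*483 = 85 + √(-45115/236)*483 = 85 + (I*√2661785/118)*483 = 85 + 483*I*√2661785/118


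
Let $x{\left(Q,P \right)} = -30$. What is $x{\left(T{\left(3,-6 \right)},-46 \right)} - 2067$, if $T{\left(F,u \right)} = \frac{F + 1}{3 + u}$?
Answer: $-2097$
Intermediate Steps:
$T{\left(F,u \right)} = \frac{1 + F}{3 + u}$
$x{\left(T{\left(3,-6 \right)},-46 \right)} - 2067 = -30 - 2067 = -2097$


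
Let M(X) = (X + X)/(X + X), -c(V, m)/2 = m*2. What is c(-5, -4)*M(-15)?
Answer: 16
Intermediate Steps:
c(V, m) = -4*m (c(V, m) = -2*m*2 = -4*m)
M(X) = 1 (M(X) = (2*X)/((2*X)) = (2*X)*(1/(2*X)) = 1)
c(-5, -4)*M(-15) = -4*(-4)*1 = 16*1 = 16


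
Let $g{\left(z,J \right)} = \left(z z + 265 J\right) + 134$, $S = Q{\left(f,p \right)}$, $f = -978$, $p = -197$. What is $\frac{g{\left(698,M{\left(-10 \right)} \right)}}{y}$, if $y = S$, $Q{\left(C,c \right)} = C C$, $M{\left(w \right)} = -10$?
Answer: $\frac{121172}{239121} \approx 0.50674$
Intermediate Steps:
$Q{\left(C,c \right)} = C^{2}$
$S = 956484$ ($S = \left(-978\right)^{2} = 956484$)
$y = 956484$
$g{\left(z,J \right)} = 134 + z^{2} + 265 J$ ($g{\left(z,J \right)} = \left(z^{2} + 265 J\right) + 134 = 134 + z^{2} + 265 J$)
$\frac{g{\left(698,M{\left(-10 \right)} \right)}}{y} = \frac{134 + 698^{2} + 265 \left(-10\right)}{956484} = \left(134 + 487204 - 2650\right) \frac{1}{956484} = 484688 \cdot \frac{1}{956484} = \frac{121172}{239121}$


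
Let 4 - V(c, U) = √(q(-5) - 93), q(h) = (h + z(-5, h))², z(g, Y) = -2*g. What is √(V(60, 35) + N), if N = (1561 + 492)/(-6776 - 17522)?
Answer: √(2311687422 - 1180785608*I*√17)/24298 ≈ 2.5538 - 1.6145*I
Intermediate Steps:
N = -2053/24298 (N = 2053/(-24298) = 2053*(-1/24298) = -2053/24298 ≈ -0.084493)
q(h) = (10 + h)² (q(h) = (h - 2*(-5))² = (h + 10)² = (10 + h)²)
V(c, U) = 4 - 2*I*√17 (V(c, U) = 4 - √((10 - 5)² - 93) = 4 - √(5² - 93) = 4 - √(25 - 93) = 4 - √(-68) = 4 - 2*I*√17)
√(V(60, 35) + N) = √((4 - 2*I*√17) - 2053/24298) = √(95139/24298 - 2*I*√17)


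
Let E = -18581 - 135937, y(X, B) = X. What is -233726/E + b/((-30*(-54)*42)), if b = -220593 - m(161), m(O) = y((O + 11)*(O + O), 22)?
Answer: -636683263/250319160 ≈ -2.5435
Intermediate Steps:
E = -154518
m(O) = 2*O*(11 + O) (m(O) = (O + 11)*(O + O) = (11 + O)*(2*O) = 2*O*(11 + O))
b = -275977 (b = -220593 - 2*161*(11 + 161) = -220593 - 2*161*172 = -220593 - 1*55384 = -220593 - 55384 = -275977)
-233726/E + b/((-30*(-54)*42)) = -233726/(-154518) - 275977/(-30*(-54)*42) = -233726*(-1/154518) - 275977/(1620*42) = 116863/77259 - 275977/68040 = -636683263/250319160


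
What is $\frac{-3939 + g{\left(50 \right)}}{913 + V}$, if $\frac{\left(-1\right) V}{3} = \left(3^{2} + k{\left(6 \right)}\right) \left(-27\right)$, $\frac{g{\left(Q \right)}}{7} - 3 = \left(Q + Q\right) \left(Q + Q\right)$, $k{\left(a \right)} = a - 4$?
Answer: $\frac{33041}{902} \approx 36.631$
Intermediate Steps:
$k{\left(a \right)} = -4 + a$
$g{\left(Q \right)} = 21 + 28 Q^{2}$ ($g{\left(Q \right)} = 21 + 7 \left(Q + Q\right) \left(Q + Q\right) = 21 + 7 \cdot 2 Q 2 Q = 21 + 7 \cdot 4 Q^{2} = 21 + 28 Q^{2}$)
$V = 891$ ($V = - 3 \left(3^{2} + \left(-4 + 6\right)\right) \left(-27\right) = - 3 \left(9 + 2\right) \left(-27\right) = - 3 \cdot 11 \left(-27\right) = \left(-3\right) \left(-297\right) = 891$)
$\frac{-3939 + g{\left(50 \right)}}{913 + V} = \frac{-3939 + \left(21 + 28 \cdot 50^{2}\right)}{913 + 891} = \frac{-3939 + \left(21 + 28 \cdot 2500\right)}{1804} = \left(-3939 + \left(21 + 70000\right)\right) \frac{1}{1804} = \left(-3939 + 70021\right) \frac{1}{1804} = 66082 \cdot \frac{1}{1804} = \frac{33041}{902}$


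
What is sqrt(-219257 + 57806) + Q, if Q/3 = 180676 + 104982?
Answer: 856974 + 3*I*sqrt(17939) ≈ 8.5697e+5 + 401.81*I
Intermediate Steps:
Q = 856974 (Q = 3*(180676 + 104982) = 3*285658 = 856974)
sqrt(-219257 + 57806) + Q = sqrt(-219257 + 57806) + 856974 = sqrt(-161451) + 856974 = 3*I*sqrt(17939) + 856974 = 856974 + 3*I*sqrt(17939)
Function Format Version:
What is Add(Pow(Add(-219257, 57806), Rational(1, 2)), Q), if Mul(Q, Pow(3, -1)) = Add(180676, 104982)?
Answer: Add(856974, Mul(3, I, Pow(17939, Rational(1, 2)))) ≈ Add(8.5697e+5, Mul(401.81, I))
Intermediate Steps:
Q = 856974 (Q = Mul(3, Add(180676, 104982)) = Mul(3, 285658) = 856974)
Add(Pow(Add(-219257, 57806), Rational(1, 2)), Q) = Add(Pow(Add(-219257, 57806), Rational(1, 2)), 856974) = Add(Pow(-161451, Rational(1, 2)), 856974) = Add(Mul(3, I, Pow(17939, Rational(1, 2))), 856974) = Add(856974, Mul(3, I, Pow(17939, Rational(1, 2))))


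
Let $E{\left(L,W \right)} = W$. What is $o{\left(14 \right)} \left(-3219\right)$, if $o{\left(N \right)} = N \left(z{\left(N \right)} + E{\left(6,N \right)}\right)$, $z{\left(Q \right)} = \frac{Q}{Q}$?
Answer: $-675990$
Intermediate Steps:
$z{\left(Q \right)} = 1$
$o{\left(N \right)} = N \left(1 + N\right)$
$o{\left(14 \right)} \left(-3219\right) = 14 \left(1 + 14\right) \left(-3219\right) = 14 \cdot 15 \left(-3219\right) = 210 \left(-3219\right) = -675990$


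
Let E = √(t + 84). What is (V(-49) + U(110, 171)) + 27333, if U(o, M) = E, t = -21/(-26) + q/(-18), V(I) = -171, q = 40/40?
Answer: 27162 + 2*√32227/39 ≈ 27171.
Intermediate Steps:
q = 1 (q = 40*(1/40) = 1)
t = 88/117 (t = -21/(-26) + 1/(-18) = -21*(-1/26) + 1*(-1/18) = 21/26 - 1/18 = 88/117 ≈ 0.75214)
E = 2*√32227/39 (E = √(88/117 + 84) = √(9916/117) = 2*√32227/39 ≈ 9.2061)
U(o, M) = 2*√32227/39
(V(-49) + U(110, 171)) + 27333 = (-171 + 2*√32227/39) + 27333 = 27162 + 2*√32227/39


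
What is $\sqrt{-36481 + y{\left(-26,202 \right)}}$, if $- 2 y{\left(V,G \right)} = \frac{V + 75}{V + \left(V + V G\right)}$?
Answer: $\frac{i \sqrt{256574634537}}{2652} \approx 191.0 i$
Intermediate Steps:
$y{\left(V,G \right)} = - \frac{75 + V}{2 \left(2 V + G V\right)}$ ($y{\left(V,G \right)} = - \frac{\left(V + 75\right) \frac{1}{V + \left(V + V G\right)}}{2} = - \frac{\left(75 + V\right) \frac{1}{V + \left(V + G V\right)}}{2} = - \frac{\left(75 + V\right) \frac{1}{2 V + G V}}{2} = - \frac{\frac{1}{2 V + G V} \left(75 + V\right)}{2} = - \frac{75 + V}{2 \left(2 V + G V\right)}$)
$\sqrt{-36481 + y{\left(-26,202 \right)}} = \sqrt{-36481 + \frac{-75 - -26}{2 \left(-26\right) \left(2 + 202\right)}} = \sqrt{-36481 + \frac{1}{2} \left(- \frac{1}{26}\right) \frac{1}{204} \left(-75 + 26\right)} = \sqrt{-36481 + \frac{1}{2} \left(- \frac{1}{26}\right) \frac{1}{204} \left(-49\right)} = \sqrt{-36481 + \frac{49}{10608}} = \sqrt{- \frac{386990399}{10608}} = \frac{i \sqrt{256574634537}}{2652}$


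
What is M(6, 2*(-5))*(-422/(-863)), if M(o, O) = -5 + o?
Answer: 422/863 ≈ 0.48899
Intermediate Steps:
M(6, 2*(-5))*(-422/(-863)) = (-5 + 6)*(-422/(-863)) = 1*(-422*(-1/863)) = 1*(422/863) = 422/863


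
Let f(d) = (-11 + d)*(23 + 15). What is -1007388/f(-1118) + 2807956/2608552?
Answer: 343536363811/13989012238 ≈ 24.558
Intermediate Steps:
f(d) = -418 + 38*d (f(d) = (-11 + d)*38 = -418 + 38*d)
-1007388/f(-1118) + 2807956/2608552 = -1007388/(-418 + 38*(-1118)) + 2807956/2608552 = -1007388/(-418 - 42484) + 2807956*(1/2608552) = -1007388/(-42902) + 701989/652138 = -1007388*(-1/42902) + 701989/652138 = 503694/21451 + 701989/652138 = 343536363811/13989012238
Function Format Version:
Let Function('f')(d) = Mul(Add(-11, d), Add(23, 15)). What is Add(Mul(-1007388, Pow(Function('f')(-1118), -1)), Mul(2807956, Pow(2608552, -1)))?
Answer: Rational(343536363811, 13989012238) ≈ 24.558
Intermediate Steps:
Function('f')(d) = Add(-418, Mul(38, d)) (Function('f')(d) = Mul(Add(-11, d), 38) = Add(-418, Mul(38, d)))
Add(Mul(-1007388, Pow(Function('f')(-1118), -1)), Mul(2807956, Pow(2608552, -1))) = Add(Mul(-1007388, Pow(Add(-418, Mul(38, -1118)), -1)), Mul(2807956, Pow(2608552, -1))) = Add(Mul(-1007388, Pow(Add(-418, -42484), -1)), Mul(2807956, Rational(1, 2608552))) = Add(Mul(-1007388, Pow(-42902, -1)), Rational(701989, 652138)) = Add(Mul(-1007388, Rational(-1, 42902)), Rational(701989, 652138)) = Add(Rational(503694, 21451), Rational(701989, 652138)) = Rational(343536363811, 13989012238)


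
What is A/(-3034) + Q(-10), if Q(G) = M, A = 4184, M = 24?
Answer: 34316/1517 ≈ 22.621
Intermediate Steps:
Q(G) = 24
A/(-3034) + Q(-10) = 4184/(-3034) + 24 = 4184*(-1/3034) + 24 = -2092/1517 + 24 = 34316/1517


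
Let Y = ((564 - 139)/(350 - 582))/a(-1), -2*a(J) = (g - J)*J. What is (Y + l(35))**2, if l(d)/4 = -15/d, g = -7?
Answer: 28912129/23736384 ≈ 1.2181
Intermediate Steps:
l(d) = -60/d (l(d) = 4*(-15/d) = -60/d)
a(J) = -J*(-7 - J)/2 (a(J) = -(-7 - J)*J/2 = -J*(-7 - J)/2)
Y = 425/696 (Y = ((564 - 139)/(350 - 582))/(((1/2)*(-1)*(7 - 1))) = (425/(-232))/(((1/2)*(-1)*6)) = (425*(-1/232))/(-3) = -425/232*(-1/3) = 425/696 ≈ 0.61063)
(Y + l(35))**2 = (425/696 - 60/35)**2 = (425/696 - 60*1/35)**2 = (425/696 - 12/7)**2 = (-5377/4872)**2 = 28912129/23736384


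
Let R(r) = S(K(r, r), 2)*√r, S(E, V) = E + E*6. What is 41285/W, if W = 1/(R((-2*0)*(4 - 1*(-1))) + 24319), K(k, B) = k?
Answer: 1004009915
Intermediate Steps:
S(E, V) = 7*E (S(E, V) = E + 6*E = 7*E)
R(r) = 7*r^(3/2) (R(r) = (7*r)*√r = 7*r^(3/2))
W = 1/24319 (W = 1/(7*((-2*0)*(4 - 1*(-1)))^(3/2) + 24319) = 1/(7*(0*(4 + 1))^(3/2) + 24319) = 1/(7*(0*5)^(3/2) + 24319) = 1/(7*0^(3/2) + 24319) = 1/(7*0 + 24319) = 1/(0 + 24319) = 1/24319 ≈ 4.1120e-5)
41285/W = 41285/(1/24319) = 41285*24319 = 1004009915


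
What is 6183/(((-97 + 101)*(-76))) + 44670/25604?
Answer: -36182463/1945904 ≈ -18.594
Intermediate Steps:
6183/(((-97 + 101)*(-76))) + 44670/25604 = 6183/((4*(-76))) + 44670*(1/25604) = 6183/(-304) + 22335/12802 = 6183*(-1/304) + 22335/12802 = -6183/304 + 22335/12802 = -36182463/1945904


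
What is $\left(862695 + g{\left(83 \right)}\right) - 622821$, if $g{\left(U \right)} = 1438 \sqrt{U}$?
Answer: $239874 + 1438 \sqrt{83} \approx 2.5297 \cdot 10^{5}$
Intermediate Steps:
$\left(862695 + g{\left(83 \right)}\right) - 622821 = \left(862695 + 1438 \sqrt{83}\right) - 622821 = 239874 + 1438 \sqrt{83}$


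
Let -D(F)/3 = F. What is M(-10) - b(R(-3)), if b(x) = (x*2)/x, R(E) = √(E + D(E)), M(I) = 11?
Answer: 9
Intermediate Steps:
D(F) = -3*F
R(E) = √2*√(-E) (R(E) = √(E - 3*E) = √(-2*E) = √2*√(-E))
b(x) = 2 (b(x) = (2*x)/x = 2)
M(-10) - b(R(-3)) = 11 - 1*2 = 11 - 2 = 9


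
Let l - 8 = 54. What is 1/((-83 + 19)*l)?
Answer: -1/3968 ≈ -0.00025202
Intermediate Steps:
l = 62 (l = 8 + 54 = 62)
1/((-83 + 19)*l) = 1/((-83 + 19)*62) = 1/(-64*62) = 1/(-3968) = -1/3968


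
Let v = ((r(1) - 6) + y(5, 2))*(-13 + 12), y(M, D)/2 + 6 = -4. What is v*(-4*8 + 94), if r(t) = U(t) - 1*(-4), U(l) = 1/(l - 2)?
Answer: 1426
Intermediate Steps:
U(l) = 1/(-2 + l)
y(M, D) = -20 (y(M, D) = -12 + 2*(-4) = -12 - 8 = -20)
r(t) = 4 + 1/(-2 + t) (r(t) = 1/(-2 + t) - 1*(-4) = 1/(-2 + t) + 4 = 4 + 1/(-2 + t))
v = 23 (v = (((-7 + 4*1)/(-2 + 1) - 6) - 20)*(-13 + 12) = (((-7 + 4)/(-1) - 6) - 20)*(-1) = ((-1*(-3) - 6) - 20)*(-1) = ((3 - 6) - 20)*(-1) = (-3 - 20)*(-1) = -23*(-1) = 23)
v*(-4*8 + 94) = 23*(-4*8 + 94) = 23*(-32 + 94) = 23*62 = 1426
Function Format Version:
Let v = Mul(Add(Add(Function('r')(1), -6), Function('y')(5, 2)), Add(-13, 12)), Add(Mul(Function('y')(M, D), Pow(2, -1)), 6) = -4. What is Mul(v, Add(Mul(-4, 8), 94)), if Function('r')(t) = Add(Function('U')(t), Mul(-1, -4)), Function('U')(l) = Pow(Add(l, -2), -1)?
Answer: 1426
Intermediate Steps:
Function('U')(l) = Pow(Add(-2, l), -1)
Function('y')(M, D) = -20 (Function('y')(M, D) = Add(-12, Mul(2, -4)) = Add(-12, -8) = -20)
Function('r')(t) = Add(4, Pow(Add(-2, t), -1)) (Function('r')(t) = Add(Pow(Add(-2, t), -1), Mul(-1, -4)) = Add(Pow(Add(-2, t), -1), 4) = Add(4, Pow(Add(-2, t), -1)))
v = 23 (v = Mul(Add(Add(Mul(Pow(Add(-2, 1), -1), Add(-7, Mul(4, 1))), -6), -20), Add(-13, 12)) = Mul(Add(Add(Mul(Pow(-1, -1), Add(-7, 4)), -6), -20), -1) = Mul(Add(Add(Mul(-1, -3), -6), -20), -1) = Mul(Add(Add(3, -6), -20), -1) = Mul(Add(-3, -20), -1) = Mul(-23, -1) = 23)
Mul(v, Add(Mul(-4, 8), 94)) = Mul(23, Add(Mul(-4, 8), 94)) = Mul(23, Add(-32, 94)) = Mul(23, 62) = 1426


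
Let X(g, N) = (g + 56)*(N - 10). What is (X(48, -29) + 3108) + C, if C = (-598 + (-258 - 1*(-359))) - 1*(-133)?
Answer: -1312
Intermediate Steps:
X(g, N) = (-10 + N)*(56 + g) (X(g, N) = (56 + g)*(-10 + N) = (-10 + N)*(56 + g))
C = -364 (C = (-598 + (-258 + 359)) + 133 = (-598 + 101) + 133 = -497 + 133 = -364)
(X(48, -29) + 3108) + C = ((-560 - 10*48 + 56*(-29) - 29*48) + 3108) - 364 = ((-560 - 480 - 1624 - 1392) + 3108) - 364 = (-4056 + 3108) - 364 = -948 - 364 = -1312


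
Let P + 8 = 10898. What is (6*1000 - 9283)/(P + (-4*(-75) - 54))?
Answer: -3283/11136 ≈ -0.29481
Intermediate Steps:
P = 10890 (P = -8 + 10898 = 10890)
(6*1000 - 9283)/(P + (-4*(-75) - 54)) = (6*1000 - 9283)/(10890 + (-4*(-75) - 54)) = (6000 - 9283)/(10890 + (300 - 54)) = -3283/(10890 + 246) = -3283/11136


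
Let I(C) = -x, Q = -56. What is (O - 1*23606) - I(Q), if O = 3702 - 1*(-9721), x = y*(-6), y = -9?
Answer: -10129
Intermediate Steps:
x = 54 (x = -9*(-6) = 54)
I(C) = -54 (I(C) = -1*54 = -54)
O = 13423 (O = 3702 + 9721 = 13423)
(O - 1*23606) - I(Q) = (13423 - 1*23606) - 1*(-54) = (13423 - 23606) + 54 = -10183 + 54 = -10129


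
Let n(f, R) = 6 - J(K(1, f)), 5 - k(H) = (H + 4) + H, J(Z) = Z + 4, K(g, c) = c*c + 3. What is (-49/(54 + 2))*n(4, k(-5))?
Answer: 119/8 ≈ 14.875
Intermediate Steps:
K(g, c) = 3 + c**2 (K(g, c) = c**2 + 3 = 3 + c**2)
J(Z) = 4 + Z
k(H) = 1 - 2*H (k(H) = 5 - ((H + 4) + H) = 5 - ((4 + H) + H) = 5 - (4 + 2*H) = 5 + (-4 - 2*H) = 1 - 2*H)
n(f, R) = -1 - f**2 (n(f, R) = 6 - (4 + (3 + f**2)) = 6 - (7 + f**2) = 6 + (-7 - f**2) = -1 - f**2)
(-49/(54 + 2))*n(4, k(-5)) = (-49/(54 + 2))*(-1 - 1*4**2) = (-49/56)*(-1 - 1*16) = ((1/56)*(-49))*(-1 - 16) = -7/8*(-17) = 119/8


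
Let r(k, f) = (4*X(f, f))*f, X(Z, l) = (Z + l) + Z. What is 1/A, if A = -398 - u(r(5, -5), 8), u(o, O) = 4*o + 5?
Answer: -1/1603 ≈ -0.00062383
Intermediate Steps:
X(Z, l) = l + 2*Z
r(k, f) = 12*f² (r(k, f) = (4*(f + 2*f))*f = (4*(3*f))*f = (12*f)*f = 12*f²)
u(o, O) = 5 + 4*o
A = -1603 (A = -398 - (5 + 4*(12*(-5)²)) = -398 - (5 + 4*(12*25)) = -398 - (5 + 4*300) = -398 - (5 + 1200) = -398 - 1*1205 = -398 - 1205 = -1603)
1/A = 1/(-1603) = -1/1603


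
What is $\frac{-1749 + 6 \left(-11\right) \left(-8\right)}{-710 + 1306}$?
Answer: $- \frac{1221}{596} \approx -2.0487$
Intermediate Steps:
$\frac{-1749 + 6 \left(-11\right) \left(-8\right)}{-710 + 1306} = \frac{-1749 - -528}{596} = \left(-1749 + 528\right) \frac{1}{596} = \left(-1221\right) \frac{1}{596} = - \frac{1221}{596}$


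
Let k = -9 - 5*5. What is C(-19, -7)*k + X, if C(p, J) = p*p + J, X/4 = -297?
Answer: -13224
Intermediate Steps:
X = -1188 (X = 4*(-297) = -1188)
C(p, J) = J + p**2 (C(p, J) = p**2 + J = J + p**2)
k = -34 (k = -9 - 25 = -34)
C(-19, -7)*k + X = (-7 + (-19)**2)*(-34) - 1188 = (-7 + 361)*(-34) - 1188 = 354*(-34) - 1188 = -12036 - 1188 = -13224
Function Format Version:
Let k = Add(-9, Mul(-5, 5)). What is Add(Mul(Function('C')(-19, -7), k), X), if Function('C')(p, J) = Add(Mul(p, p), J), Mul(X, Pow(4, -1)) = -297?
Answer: -13224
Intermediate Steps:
X = -1188 (X = Mul(4, -297) = -1188)
Function('C')(p, J) = Add(J, Pow(p, 2)) (Function('C')(p, J) = Add(Pow(p, 2), J) = Add(J, Pow(p, 2)))
k = -34 (k = Add(-9, -25) = -34)
Add(Mul(Function('C')(-19, -7), k), X) = Add(Mul(Add(-7, Pow(-19, 2)), -34), -1188) = Add(Mul(Add(-7, 361), -34), -1188) = Add(Mul(354, -34), -1188) = Add(-12036, -1188) = -13224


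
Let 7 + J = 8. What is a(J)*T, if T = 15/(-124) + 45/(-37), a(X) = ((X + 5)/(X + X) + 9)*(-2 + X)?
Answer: 18405/1147 ≈ 16.046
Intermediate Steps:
J = 1 (J = -7 + 8 = 1)
a(X) = (-2 + X)*(9 + (5 + X)/(2*X)) (a(X) = ((5 + X)/((2*X)) + 9)*(-2 + X) = ((5 + X)*(1/(2*X)) + 9)*(-2 + X) = ((5 + X)/(2*X) + 9)*(-2 + X) = (9 + (5 + X)/(2*X))*(-2 + X) = (-2 + X)*(9 + (5 + X)/(2*X)))
T = -6135/4588 (T = 15*(-1/124) + 45*(-1/37) = -15/124 - 45/37 = -6135/4588 ≈ -1.3372)
a(J)*T = ((1/2)*(-10 + 1*(-33 + 19*1))/1)*(-6135/4588) = ((1/2)*1*(-10 + 1*(-33 + 19)))*(-6135/4588) = ((1/2)*1*(-10 + 1*(-14)))*(-6135/4588) = ((1/2)*1*(-10 - 14))*(-6135/4588) = ((1/2)*1*(-24))*(-6135/4588) = -12*(-6135/4588) = 18405/1147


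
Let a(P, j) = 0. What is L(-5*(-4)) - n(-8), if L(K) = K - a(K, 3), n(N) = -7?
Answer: 27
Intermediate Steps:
L(K) = K (L(K) = K - 1*0 = K + 0 = K)
L(-5*(-4)) - n(-8) = -5*(-4) - 1*(-7) = 20 + 7 = 27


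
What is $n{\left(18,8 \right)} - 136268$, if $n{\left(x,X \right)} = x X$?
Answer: $-136124$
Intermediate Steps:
$n{\left(x,X \right)} = X x$
$n{\left(18,8 \right)} - 136268 = 8 \cdot 18 - 136268 = 144 - 136268 = -136124$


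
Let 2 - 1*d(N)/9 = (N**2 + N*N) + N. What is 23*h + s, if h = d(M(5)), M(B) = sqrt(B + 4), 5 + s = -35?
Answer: -3973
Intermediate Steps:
s = -40 (s = -5 - 35 = -40)
M(B) = sqrt(4 + B)
d(N) = 18 - 18*N**2 - 9*N (d(N) = 18 - 9*((N**2 + N*N) + N) = 18 - 9*((N**2 + N**2) + N) = 18 - 9*(2*N**2 + N) = 18 - 9*(N + 2*N**2) = 18 + (-18*N**2 - 9*N) = 18 - 18*N**2 - 9*N)
h = -171 (h = 18 - 18*(sqrt(4 + 5))**2 - 9*sqrt(4 + 5) = 18 - 18*(sqrt(9))**2 - 9*sqrt(9) = 18 - 18*3**2 - 9*3 = 18 - 18*9 - 27 = 18 - 162 - 27 = -171)
23*h + s = 23*(-171) - 40 = -3933 - 40 = -3973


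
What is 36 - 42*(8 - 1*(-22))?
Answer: -1224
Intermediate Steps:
36 - 42*(8 - 1*(-22)) = 36 - 42*(8 + 22) = 36 - 42*30 = 36 - 1260 = -1224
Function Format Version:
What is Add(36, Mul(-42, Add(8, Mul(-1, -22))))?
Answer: -1224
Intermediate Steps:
Add(36, Mul(-42, Add(8, Mul(-1, -22)))) = Add(36, Mul(-42, Add(8, 22))) = Add(36, Mul(-42, 30)) = Add(36, -1260) = -1224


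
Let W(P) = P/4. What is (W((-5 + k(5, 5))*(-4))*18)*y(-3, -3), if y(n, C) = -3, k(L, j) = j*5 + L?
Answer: 1350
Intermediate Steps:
k(L, j) = L + 5*j (k(L, j) = 5*j + L = L + 5*j)
W(P) = P/4 (W(P) = P*(¼) = P/4)
(W((-5 + k(5, 5))*(-4))*18)*y(-3, -3) = ((((-5 + (5 + 5*5))*(-4))/4)*18)*(-3) = ((((-5 + (5 + 25))*(-4))/4)*18)*(-3) = ((((-5 + 30)*(-4))/4)*18)*(-3) = (((25*(-4))/4)*18)*(-3) = (((¼)*(-100))*18)*(-3) = -25*18*(-3) = -450*(-3) = 1350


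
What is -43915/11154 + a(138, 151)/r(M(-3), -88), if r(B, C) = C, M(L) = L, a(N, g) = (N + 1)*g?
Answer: -10817083/44616 ≈ -242.45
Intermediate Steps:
a(N, g) = g*(1 + N) (a(N, g) = (1 + N)*g = g*(1 + N))
-43915/11154 + a(138, 151)/r(M(-3), -88) = -43915/11154 + (151*(1 + 138))/(-88) = -43915*1/11154 + (151*139)*(-1/88) = -43915/11154 + 20989*(-1/88) = -43915/11154 - 20989/88 = -10817083/44616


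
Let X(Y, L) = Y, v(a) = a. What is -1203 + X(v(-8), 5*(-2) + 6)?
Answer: -1211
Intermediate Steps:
-1203 + X(v(-8), 5*(-2) + 6) = -1203 - 8 = -1211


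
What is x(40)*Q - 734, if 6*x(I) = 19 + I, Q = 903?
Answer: 16291/2 ≈ 8145.5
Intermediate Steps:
x(I) = 19/6 + I/6 (x(I) = (19 + I)/6 = 19/6 + I/6)
x(40)*Q - 734 = (19/6 + (⅙)*40)*903 - 734 = (19/6 + 20/3)*903 - 734 = (59/6)*903 - 734 = 17759/2 - 734 = 16291/2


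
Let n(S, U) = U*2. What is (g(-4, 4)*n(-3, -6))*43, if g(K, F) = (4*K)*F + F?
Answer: 30960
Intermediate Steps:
n(S, U) = 2*U
g(K, F) = F + 4*F*K (g(K, F) = 4*F*K + F = F + 4*F*K)
(g(-4, 4)*n(-3, -6))*43 = ((4*(1 + 4*(-4)))*(2*(-6)))*43 = ((4*(1 - 16))*(-12))*43 = ((4*(-15))*(-12))*43 = -60*(-12)*43 = 720*43 = 30960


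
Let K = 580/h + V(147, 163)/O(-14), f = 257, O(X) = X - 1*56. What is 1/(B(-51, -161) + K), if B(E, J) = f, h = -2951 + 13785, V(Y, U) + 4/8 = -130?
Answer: 758380/196358097 ≈ 0.0038622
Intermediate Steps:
V(Y, U) = -261/2 (V(Y, U) = -½ - 130 = -261/2)
O(X) = -56 + X (O(X) = X - 56 = -56 + X)
h = 10834
B(E, J) = 257
K = 1454437/758380 (K = 580/10834 - 261/(2*(-56 - 14)) = 580*(1/10834) - 261/2/(-70) = 290/5417 - 261/2*(-1/70) = 290/5417 + 261/140 = 1454437/758380 ≈ 1.9178)
1/(B(-51, -161) + K) = 1/(257 + 1454437/758380) = 1/(196358097/758380) = 758380/196358097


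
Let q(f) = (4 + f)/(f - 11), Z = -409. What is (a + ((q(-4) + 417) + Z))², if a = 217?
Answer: 50625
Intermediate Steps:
q(f) = (4 + f)/(-11 + f)
(a + ((q(-4) + 417) + Z))² = (217 + (((4 - 4)/(-11 - 4) + 417) - 409))² = (217 + ((0/(-15) + 417) - 409))² = (217 + ((-1/15*0 + 417) - 409))² = (217 + ((0 + 417) - 409))² = (217 + (417 - 409))² = (217 + 8)² = 225² = 50625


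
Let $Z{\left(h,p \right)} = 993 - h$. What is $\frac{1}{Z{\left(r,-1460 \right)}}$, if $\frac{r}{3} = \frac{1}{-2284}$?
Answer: $\frac{2284}{2268015} \approx 0.001007$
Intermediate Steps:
$r = - \frac{3}{2284}$ ($r = \frac{3}{-2284} = 3 \left(- \frac{1}{2284}\right) = - \frac{3}{2284} \approx -0.0013135$)
$\frac{1}{Z{\left(r,-1460 \right)}} = \frac{1}{993 - - \frac{3}{2284}} = \frac{1}{993 + \frac{3}{2284}} = \frac{1}{\frac{2268015}{2284}} = \frac{2284}{2268015}$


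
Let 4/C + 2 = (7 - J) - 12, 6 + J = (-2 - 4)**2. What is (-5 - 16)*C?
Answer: 84/37 ≈ 2.2703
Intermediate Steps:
J = 30 (J = -6 + (-2 - 4)**2 = -6 + (-6)**2 = -6 + 36 = 30)
C = -4/37 (C = 4/(-2 + ((7 - 1*30) - 12)) = 4/(-2 + ((7 - 30) - 12)) = 4/(-2 + (-23 - 12)) = 4/(-2 - 35) = 4/(-37) = 4*(-1/37) = -4/37 ≈ -0.10811)
(-5 - 16)*C = (-5 - 16)*(-4/37) = -21*(-4/37) = 84/37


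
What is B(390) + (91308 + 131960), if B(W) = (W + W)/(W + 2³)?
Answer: 44430722/199 ≈ 2.2327e+5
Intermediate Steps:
B(W) = 2*W/(8 + W) (B(W) = (2*W)/(W + 8) = (2*W)/(8 + W) = 2*W/(8 + W))
B(390) + (91308 + 131960) = 2*390/(8 + 390) + (91308 + 131960) = 2*390/398 + 223268 = 2*390*(1/398) + 223268 = 390/199 + 223268 = 44430722/199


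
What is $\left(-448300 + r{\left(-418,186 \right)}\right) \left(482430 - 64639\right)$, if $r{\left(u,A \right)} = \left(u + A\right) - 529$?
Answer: $-187613644251$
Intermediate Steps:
$r{\left(u,A \right)} = -529 + A + u$ ($r{\left(u,A \right)} = \left(A + u\right) - 529 = -529 + A + u$)
$\left(-448300 + r{\left(-418,186 \right)}\right) \left(482430 - 64639\right) = \left(-448300 - 761\right) \left(482430 - 64639\right) = \left(-449061\right) 417791 = -187613644251$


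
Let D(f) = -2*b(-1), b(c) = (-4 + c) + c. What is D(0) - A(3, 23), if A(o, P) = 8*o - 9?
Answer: -3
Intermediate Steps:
b(c) = -4 + 2*c
A(o, P) = -9 + 8*o
D(f) = 12 (D(f) = -2*(-4 + 2*(-1)) = -2*(-4 - 2) = -2*(-6) = 12)
D(0) - A(3, 23) = 12 - (-9 + 8*3) = 12 - (-9 + 24) = 12 - 1*15 = 12 - 15 = -3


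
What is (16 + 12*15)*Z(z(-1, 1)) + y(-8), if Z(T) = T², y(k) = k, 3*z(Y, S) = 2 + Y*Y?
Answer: 188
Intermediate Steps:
z(Y, S) = ⅔ + Y²/3 (z(Y, S) = (2 + Y*Y)/3 = (2 + Y²)/3 = ⅔ + Y²/3)
(16 + 12*15)*Z(z(-1, 1)) + y(-8) = (16 + 12*15)*(⅔ + (⅓)*(-1)²)² - 8 = (16 + 180)*(⅔ + (⅓)*1)² - 8 = 196*(⅔ + ⅓)² - 8 = 196*1² - 8 = 196*1 - 8 = 196 - 8 = 188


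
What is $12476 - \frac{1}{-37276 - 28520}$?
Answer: $\frac{820870897}{65796} \approx 12476.0$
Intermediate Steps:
$12476 - \frac{1}{-37276 - 28520} = 12476 - \frac{1}{-65796} = 12476 - - \frac{1}{65796} = 12476 + \frac{1}{65796} = \frac{820870897}{65796}$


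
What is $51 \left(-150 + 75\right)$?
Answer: $-3825$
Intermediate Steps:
$51 \left(-150 + 75\right) = 51 \left(-75\right) = -3825$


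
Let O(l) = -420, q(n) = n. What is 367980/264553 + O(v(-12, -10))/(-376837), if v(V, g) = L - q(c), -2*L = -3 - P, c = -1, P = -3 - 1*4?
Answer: 138779591520/99693358861 ≈ 1.3921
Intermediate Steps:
P = -7 (P = -3 - 4 = -7)
L = -2 (L = -(-3 - 1*(-7))/2 = -(-3 + 7)/2 = -½*4 = -2)
v(V, g) = -1 (v(V, g) = -2 - 1*(-1) = -2 + 1 = -1)
367980/264553 + O(v(-12, -10))/(-376837) = 367980/264553 - 420/(-376837) = 367980*(1/264553) - 420*(-1/376837) = 367980/264553 + 420/376837 = 138779591520/99693358861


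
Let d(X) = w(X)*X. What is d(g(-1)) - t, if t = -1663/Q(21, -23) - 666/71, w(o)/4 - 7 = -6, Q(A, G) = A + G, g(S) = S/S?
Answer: -116173/142 ≈ -818.12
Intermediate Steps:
g(S) = 1
w(o) = 4 (w(o) = 28 + 4*(-6) = 28 - 24 = 4)
t = 116741/142 (t = -1663/(21 - 23) - 666/71 = -1663/(-2) - 666*1/71 = -1663*(-½) - 666/71 = 1663/2 - 666/71 = 116741/142 ≈ 822.12)
d(X) = 4*X
d(g(-1)) - t = 4*1 - 1*116741/142 = 4 - 116741/142 = -116173/142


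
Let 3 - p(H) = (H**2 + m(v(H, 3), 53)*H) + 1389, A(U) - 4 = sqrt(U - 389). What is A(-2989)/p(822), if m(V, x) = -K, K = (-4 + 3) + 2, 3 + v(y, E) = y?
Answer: -1/169062 - I*sqrt(3378)/676248 ≈ -5.915e-6 - 8.5946e-5*I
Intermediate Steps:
v(y, E) = -3 + y
K = 1 (K = -1 + 2 = 1)
m(V, x) = -1 (m(V, x) = -1*1 = -1)
A(U) = 4 + sqrt(-389 + U) (A(U) = 4 + sqrt(U - 389) = 4 + sqrt(-389 + U))
p(H) = -1386 + H - H**2 (p(H) = 3 - ((H**2 - H) + 1389) = 3 - (1389 + H**2 - H) = 3 + (-1389 + H - H**2) = -1386 + H - H**2)
A(-2989)/p(822) = (4 + sqrt(-389 - 2989))/(-1386 + 822 - 1*822**2) = (4 + sqrt(-3378))/(-1386 + 822 - 1*675684) = (4 + I*sqrt(3378))/(-1386 + 822 - 675684) = (4 + I*sqrt(3378))/(-676248) = (4 + I*sqrt(3378))*(-1/676248) = -1/169062 - I*sqrt(3378)/676248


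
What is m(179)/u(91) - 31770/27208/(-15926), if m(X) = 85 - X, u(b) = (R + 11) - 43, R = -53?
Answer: 20367136801/18415870840 ≈ 1.1060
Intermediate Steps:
u(b) = -85 (u(b) = (-53 + 11) - 43 = -42 - 43 = -85)
m(179)/u(91) - 31770/27208/(-15926) = (85 - 1*179)/(-85) - 31770/27208/(-15926) = (85 - 179)*(-1/85) - 31770*1/27208*(-1/15926) = -94*(-1/85) - 15885/13604*(-1/15926) = 94/85 + 15885/216657304 = 20367136801/18415870840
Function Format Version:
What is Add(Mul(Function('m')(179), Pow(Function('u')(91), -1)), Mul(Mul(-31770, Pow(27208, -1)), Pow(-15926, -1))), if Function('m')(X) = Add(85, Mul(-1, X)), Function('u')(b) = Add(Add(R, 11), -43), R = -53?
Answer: Rational(20367136801, 18415870840) ≈ 1.1060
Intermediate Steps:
Function('u')(b) = -85 (Function('u')(b) = Add(Add(-53, 11), -43) = Add(-42, -43) = -85)
Add(Mul(Function('m')(179), Pow(Function('u')(91), -1)), Mul(Mul(-31770, Pow(27208, -1)), Pow(-15926, -1))) = Add(Mul(Add(85, Mul(-1, 179)), Pow(-85, -1)), Mul(Mul(-31770, Pow(27208, -1)), Pow(-15926, -1))) = Add(Mul(Add(85, -179), Rational(-1, 85)), Mul(Mul(-31770, Rational(1, 27208)), Rational(-1, 15926))) = Add(Mul(-94, Rational(-1, 85)), Mul(Rational(-15885, 13604), Rational(-1, 15926))) = Add(Rational(94, 85), Rational(15885, 216657304)) = Rational(20367136801, 18415870840)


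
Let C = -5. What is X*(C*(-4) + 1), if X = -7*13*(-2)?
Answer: 3822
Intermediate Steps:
X = 182 (X = -91*(-2) = 182)
X*(C*(-4) + 1) = 182*(-5*(-4) + 1) = 182*(20 + 1) = 182*21 = 3822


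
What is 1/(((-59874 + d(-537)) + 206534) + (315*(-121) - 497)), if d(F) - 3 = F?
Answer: 1/107514 ≈ 9.3011e-6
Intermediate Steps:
d(F) = 3 + F
1/(((-59874 + d(-537)) + 206534) + (315*(-121) - 497)) = 1/(((-59874 + (3 - 537)) + 206534) + (315*(-121) - 497)) = 1/(((-59874 - 534) + 206534) + (-38115 - 497)) = 1/((-60408 + 206534) - 38612) = 1/(146126 - 38612) = 1/107514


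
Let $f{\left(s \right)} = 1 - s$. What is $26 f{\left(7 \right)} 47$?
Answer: $-7332$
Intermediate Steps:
$26 f{\left(7 \right)} 47 = 26 \left(1 - 7\right) 47 = 26 \left(-6\right) 47 = \left(-156\right) 47 = -7332$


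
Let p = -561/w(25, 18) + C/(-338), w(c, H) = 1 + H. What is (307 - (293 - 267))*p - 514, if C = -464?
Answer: -27053135/3211 ≈ -8425.1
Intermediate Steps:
p = -90401/3211 (p = -561/(1 + 18) - 464/(-338) = -561/19 - 464*(-1/338) = -561*1/19 + 232/169 = -561/19 + 232/169 = -90401/3211 ≈ -28.154)
(307 - (293 - 267))*p - 514 = (307 - (293 - 267))*(-90401/3211) - 514 = (307 - 1*26)*(-90401/3211) - 514 = (307 - 26)*(-90401/3211) - 514 = 281*(-90401/3211) - 514 = -25402681/3211 - 514 = -27053135/3211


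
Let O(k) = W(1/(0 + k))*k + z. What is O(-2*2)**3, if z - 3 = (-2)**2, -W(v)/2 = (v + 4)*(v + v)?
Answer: -512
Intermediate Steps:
W(v) = -4*v*(4 + v) (W(v) = -2*(v + 4)*(v + v) = -2*(4 + v)*2*v = -4*v*(4 + v))
z = 7 (z = 3 + (-2)**2 = 3 + 4 = 7)
O(k) = -9 - 4/k (O(k) = (-4*(4 + 1/(0 + k))/(0 + k))*k + 7 = (-4*(4 + 1/k)/k)*k + 7 = (-16 - 4/k) + 7 = -9 - 4/k)
O(-2*2)**3 = (-9 - 4/((-2*2)))**3 = (-9 - 4/(-4))**3 = (-9 - 4*(-1/4))**3 = (-9 + 1)**3 = (-8)**3 = -512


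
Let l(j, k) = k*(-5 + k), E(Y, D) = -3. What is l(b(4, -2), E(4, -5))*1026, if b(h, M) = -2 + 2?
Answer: 24624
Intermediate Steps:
b(h, M) = 0
l(b(4, -2), E(4, -5))*1026 = -3*(-5 - 3)*1026 = -3*(-8)*1026 = 24*1026 = 24624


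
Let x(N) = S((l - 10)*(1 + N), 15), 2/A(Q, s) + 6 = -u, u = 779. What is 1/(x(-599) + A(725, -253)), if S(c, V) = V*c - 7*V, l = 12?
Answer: -785/14165327 ≈ -5.5417e-5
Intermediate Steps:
S(c, V) = -7*V + V*c
A(Q, s) = -2/785 (A(Q, s) = 2/(-6 - 1*779) = 2/(-6 - 779) = 2/(-785) = 2*(-1/785) = -2/785)
x(N) = -75 + 30*N (x(N) = 15*(-7 + (12 - 10)*(1 + N)) = 15*(-7 + 2*(1 + N)) = 15*(-7 + (2 + 2*N)) = 15*(-5 + 2*N) = -75 + 30*N)
1/(x(-599) + A(725, -253)) = 1/((-75 + 30*(-599)) - 2/785) = 1/((-75 - 17970) - 2/785) = 1/(-18045 - 2/785) = 1/(-14165327/785) = -785/14165327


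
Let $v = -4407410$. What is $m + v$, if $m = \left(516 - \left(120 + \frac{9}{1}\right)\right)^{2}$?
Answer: $-4257641$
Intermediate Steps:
$m = 149769$ ($m = \left(516 - 129\right)^{2} = 387^{2} = 149769$)
$m + v = 149769 - 4407410 = -4257641$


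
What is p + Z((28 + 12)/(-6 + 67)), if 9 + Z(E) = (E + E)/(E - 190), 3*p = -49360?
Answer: -6338001/385 ≈ -16462.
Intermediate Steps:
p = -49360/3 (p = (1/3)*(-49360) = -49360/3 ≈ -16453.)
Z(E) = -9 + 2*E/(-190 + E) (Z(E) = -9 + (E + E)/(E - 190) = -9 + (2*E)/(-190 + E) = -9 + 2*E/(-190 + E))
p + Z((28 + 12)/(-6 + 67)) = -49360/3 + (1710 - 7*(28 + 12)/(-6 + 67))/(-190 + (28 + 12)/(-6 + 67)) = -49360/3 + (1710 - 280/61)/(-190 + 40/61) = -49360/3 + (1710 - 280/61)/(-190 + 40*(1/61)) = -49360/3 + (1710 - 7*40/61)/(-190 + 40/61) = -49360/3 + (1710 - 280/61)/(-11550/61) = -49360/3 - 61/11550*104030/61 = -49360/3 - 10403/1155 = -6338001/385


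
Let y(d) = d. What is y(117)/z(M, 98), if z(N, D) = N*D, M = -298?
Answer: -117/29204 ≈ -0.0040063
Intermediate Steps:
z(N, D) = D*N
y(117)/z(M, 98) = 117/((98*(-298))) = 117/(-29204) = 117*(-1/29204) = -117/29204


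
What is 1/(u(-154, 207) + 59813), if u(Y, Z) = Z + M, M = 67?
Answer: 1/60087 ≈ 1.6643e-5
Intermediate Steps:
u(Y, Z) = 67 + Z (u(Y, Z) = Z + 67 = 67 + Z)
1/(u(-154, 207) + 59813) = 1/((67 + 207) + 59813) = 1/(274 + 59813) = 1/60087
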